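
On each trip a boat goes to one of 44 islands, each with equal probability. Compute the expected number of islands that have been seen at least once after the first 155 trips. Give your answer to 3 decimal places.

For each island, P(seen in 155 trips) = 1 - (43/44)^155 = 0.9717.
By linearity of expectation, E[distinct seen] = 44·(1 - (43/44)^155) = 42.7529.

42.753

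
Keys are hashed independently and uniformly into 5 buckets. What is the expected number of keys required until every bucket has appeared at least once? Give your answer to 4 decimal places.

Split into phases: going from k distinct to k+1 distinct takes on average 5/(5-k) keys.
E[T] = 5/5 + 5/4 + 5/3 + 5/2 + 5/1 = 5·H_{5}.
H_{5} = 2.28333, so E[T] = 11.41667.

11.4167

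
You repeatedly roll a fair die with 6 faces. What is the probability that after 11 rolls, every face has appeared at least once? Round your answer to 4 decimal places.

0.3562

Let A_i be the event that face i is missing after 11 rolls. By inclusion–exclusion on the A_i,
P(all seen) = Σ_{j=0}^{6} (-1)^j C(6,j)((6-j)/6)^11
= 1.00000 - 0.80753 + 0.17342 - 0.00977 + 0.00008 - 0.00000 + 0.00000
= 0.35621.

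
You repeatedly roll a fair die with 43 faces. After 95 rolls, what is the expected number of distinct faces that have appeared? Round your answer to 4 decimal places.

For each face, P(seen in 95 rolls) = 1 - (42/43)^95 = 0.89305.
By linearity of expectation, E[distinct seen] = 43·(1 - (42/43)^95) = 38.40117.

38.4012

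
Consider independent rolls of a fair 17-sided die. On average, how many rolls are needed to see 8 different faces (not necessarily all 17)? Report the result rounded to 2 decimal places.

Going from k to k+1 distinct takes a geometric number of rolls with mean 17/(17-k).
Sum over k = 0,...,7: E = 17/17 + 17/16 + 17/15 + ... + 17/11 + 17/10 = 10.380.

10.38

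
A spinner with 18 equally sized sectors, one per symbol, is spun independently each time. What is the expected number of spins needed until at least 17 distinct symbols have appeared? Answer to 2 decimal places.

Going from k to k+1 distinct takes a geometric number of spins with mean 18/(18-k).
Sum over k = 0,...,16: E = 18/18 + 18/17 + 18/16 + ... + 18/3 + 18/2 = 44.912.

44.91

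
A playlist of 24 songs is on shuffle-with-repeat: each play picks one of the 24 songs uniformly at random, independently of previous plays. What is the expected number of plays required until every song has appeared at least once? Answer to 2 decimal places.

The wait to go from k to k+1 distinct songs is geometric with mean 24/(24-k).
E[T] = 24/24 + 24/23 + 24/22 + ... + 24/2 + 24/1 = 24·H_{24}.
H_{24} = 3.776, so E[T] = 90.623.

90.62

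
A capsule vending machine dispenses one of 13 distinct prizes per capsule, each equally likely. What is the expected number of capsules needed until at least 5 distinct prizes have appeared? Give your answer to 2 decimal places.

6.01

Going from k to k+1 distinct takes a geometric number of capsules with mean 13/(13-k).
Sum over k = 0,...,4: E = 13/13 + 13/12 + 13/11 + 13/10 + 13/9 = 6.010.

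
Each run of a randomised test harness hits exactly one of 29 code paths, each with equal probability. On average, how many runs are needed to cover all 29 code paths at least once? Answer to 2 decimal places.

Split into phases: going from k distinct to k+1 distinct takes on average 29/(29-k) runs.
E[T] = 29/29 + 29/28 + 29/27 + ... + 29/2 + 29/1 = 29·H_{29}.
H_{29} = 3.962, so E[T] = 114.888.

114.89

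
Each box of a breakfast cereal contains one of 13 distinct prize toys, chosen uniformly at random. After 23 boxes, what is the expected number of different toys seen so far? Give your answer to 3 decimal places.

10.937

For each toy, P(seen in 23 boxes) = 1 - (12/13)^23 = 0.8413.
By linearity of expectation, E[distinct seen] = 13·(1 - (12/13)^23) = 10.9374.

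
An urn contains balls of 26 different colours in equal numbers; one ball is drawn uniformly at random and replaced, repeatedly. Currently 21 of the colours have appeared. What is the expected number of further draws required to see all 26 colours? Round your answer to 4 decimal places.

With k distinct colours already seen, the next new one takes an expected 26/(26-k) draws.
Sum over k = 21,...,25: E = 26/5 + 26/4 + 26/3 + 26/2 + 26/1 = 59.36667.

59.3667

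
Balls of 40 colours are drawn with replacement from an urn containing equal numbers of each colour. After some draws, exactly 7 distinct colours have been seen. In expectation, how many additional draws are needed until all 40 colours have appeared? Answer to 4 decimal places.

With k distinct colours already seen, the next new one takes an expected 40/(40-k) draws.
Sum over k = 7,...,39: E = 40/33 + 40/32 + 40/31 + ... + 40/2 + 40/1 = 163.55193.

163.5519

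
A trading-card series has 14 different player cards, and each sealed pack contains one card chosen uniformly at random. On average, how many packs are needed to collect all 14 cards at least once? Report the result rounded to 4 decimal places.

45.5219

Split into phases: going from k distinct to k+1 distinct takes on average 14/(14-k) packs.
E[T] = 14/14 + 14/13 + 14/12 + ... + 14/2 + 14/1 = 14·H_{14}.
H_{14} = 3.25156, so E[T] = 45.52187.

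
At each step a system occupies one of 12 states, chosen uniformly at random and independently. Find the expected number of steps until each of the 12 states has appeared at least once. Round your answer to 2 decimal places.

The wait to go from k to k+1 distinct states is geometric with mean 12/(12-k).
E[T] = 12/12 + 12/11 + 12/10 + ... + 12/2 + 12/1 = 12·H_{12}.
H_{12} = 3.103, so E[T] = 37.239.

37.24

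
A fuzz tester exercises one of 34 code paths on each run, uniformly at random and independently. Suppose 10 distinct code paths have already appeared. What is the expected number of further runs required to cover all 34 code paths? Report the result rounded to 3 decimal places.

The wait to go from k to k+1 distinct code paths is geometric with mean 34/(34-k).
Sum over k = 10,...,33: E = 34/24 + 34/23 + 34/22 + ... + 34/2 + 34/1 = 128.3826.

128.383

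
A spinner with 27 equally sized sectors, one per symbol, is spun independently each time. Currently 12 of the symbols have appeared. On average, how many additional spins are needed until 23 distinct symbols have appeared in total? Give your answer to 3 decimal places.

From k distinct to k+1 distinct takes on average 27/(27-k) spins.
Sum over k = 12,...,22: E = 27/15 + 27/14 + 27/13 + ... + 27/6 + 27/5 = 33.3422.

33.342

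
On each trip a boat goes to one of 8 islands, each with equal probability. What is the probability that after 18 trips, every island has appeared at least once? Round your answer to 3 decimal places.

Let A_i be the event that island i is missing after 18 trips. By inclusion–exclusion on the A_i,
P(all seen) = Σ_{j=0}^{8} (-1)^j C(8,j)((8-j)/8)^18
= 1.0000 - 0.7232 + 0.1579 - 0.0119 + 0.0003 - 0.0000 + 0.0000 - 0.0000 + 0.0000
= 0.4231.

0.423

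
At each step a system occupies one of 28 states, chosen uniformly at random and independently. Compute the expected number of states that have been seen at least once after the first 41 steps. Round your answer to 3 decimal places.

For each state, P(seen in 41 steps) = 1 - (27/28)^41 = 0.7749.
By linearity of expectation, E[distinct seen] = 28·(1 - (27/28)^41) = 21.6963.

21.696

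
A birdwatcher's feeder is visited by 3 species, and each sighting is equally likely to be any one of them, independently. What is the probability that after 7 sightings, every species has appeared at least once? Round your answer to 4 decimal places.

Let A_i be the event that species i is missing after 7 sightings. By inclusion–exclusion on the A_i,
P(all seen) = Σ_{j=0}^{3} (-1)^j C(3,j)((3-j)/3)^7
= 1.00000 - 0.17558 + 0.00137 - 0.00000
= 0.82579.

0.8258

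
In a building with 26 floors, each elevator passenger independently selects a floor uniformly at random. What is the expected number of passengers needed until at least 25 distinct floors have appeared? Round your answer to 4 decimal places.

Going from k to k+1 distinct takes a geometric number of passengers with mean 26/(26-k).
Sum over k = 0,...,24: E = 26/26 + 26/25 + 26/24 + ... + 26/3 + 26/2 = 74.21491.

74.2149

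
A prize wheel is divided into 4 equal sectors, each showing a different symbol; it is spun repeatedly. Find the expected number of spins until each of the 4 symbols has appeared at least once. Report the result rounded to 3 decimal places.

8.333

After k distinct symbols have appeared, the next spin gives a new one with probability (4-k)/4, so the expected wait for the (k+1)-th is 4/(4-k).
E[T] = 4/4 + 4/3 + 4/2 + 4/1 = 4·H_{4}.
H_{4} = 2.0833, so E[T] = 8.3333.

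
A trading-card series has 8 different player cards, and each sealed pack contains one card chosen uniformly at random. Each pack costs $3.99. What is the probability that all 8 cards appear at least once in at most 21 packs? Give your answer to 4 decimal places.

0.5793

Let A_i be the event that card i is missing after 21 packs. By inclusion–exclusion on the A_i,
P(all seen) = Σ_{j=0}^{8} (-1)^j C(8,j)((8-j)/8)^21
= 1.00000 - 0.48446 + 0.06660 - 0.00290 + 0.00003 - 0.00000 + 0.00000 - 0.00000 + 0.00000
= 0.57927.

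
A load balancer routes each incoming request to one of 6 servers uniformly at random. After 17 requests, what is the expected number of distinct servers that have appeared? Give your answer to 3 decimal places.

5.730

For each server, P(seen in 17 requests) = 1 - (5/6)^17 = 0.9549.
By linearity of expectation, E[distinct seen] = 6·(1 - (5/6)^17) = 5.7296.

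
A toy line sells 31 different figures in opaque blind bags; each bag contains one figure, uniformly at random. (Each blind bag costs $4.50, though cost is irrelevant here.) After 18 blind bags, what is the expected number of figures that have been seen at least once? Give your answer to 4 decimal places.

For each figure, P(seen in 18 blind bags) = 1 - (30/31)^18 = 0.44579.
By linearity of expectation, E[distinct seen] = 31·(1 - (30/31)^18) = 13.81958.

13.8196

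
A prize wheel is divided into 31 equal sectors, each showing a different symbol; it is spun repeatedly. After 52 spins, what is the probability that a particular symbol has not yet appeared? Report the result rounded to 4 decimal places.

0.1818

Each spin misses the fixed symbol with probability (31-1)/31 = 30/31, independently.
P(still missing after 52) = (30/31)^52 = 0.18176.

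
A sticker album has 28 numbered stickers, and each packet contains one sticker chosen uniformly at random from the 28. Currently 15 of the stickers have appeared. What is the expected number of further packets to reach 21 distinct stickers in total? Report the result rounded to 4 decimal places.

16.4437

The wait to go from k to k+1 distinct stickers is geometric with mean 28/(28-k).
Sum over k = 15,...,20: E = 28/13 + 28/12 + 28/11 + 28/10 + 28/9 + 28/8 = 16.44375.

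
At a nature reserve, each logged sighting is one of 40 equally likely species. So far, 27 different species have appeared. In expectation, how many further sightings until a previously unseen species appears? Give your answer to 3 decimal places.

Each sighting yields a new species with probability (40-27)/40 = 13/40, so the wait is geometric with mean 40/13.
E = 40/13 = 3.0769.

3.077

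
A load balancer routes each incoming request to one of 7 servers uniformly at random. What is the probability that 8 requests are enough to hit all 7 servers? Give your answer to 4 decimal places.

0.0245

Let A_i be the event that server i is missing after 8 requests. By inclusion–exclusion on the A_i,
P(all seen) = Σ_{j=0}^{7} (-1)^j C(7,j)((7-j)/7)^8
= 1.00000 - 2.03950 + 1.42297 - 0.39789 + 0.03983 - 0.00093 + 0.00000 - 0.00000
= 0.02448.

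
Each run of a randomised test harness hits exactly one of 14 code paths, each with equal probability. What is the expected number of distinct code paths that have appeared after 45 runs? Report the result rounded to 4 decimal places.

13.5013

For each code path, P(seen in 45 runs) = 1 - (13/14)^45 = 0.96438.
By linearity of expectation, E[distinct seen] = 14·(1 - (13/14)^45) = 13.50133.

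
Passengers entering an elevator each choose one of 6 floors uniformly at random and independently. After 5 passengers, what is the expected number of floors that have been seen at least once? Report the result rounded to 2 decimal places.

For each floor, P(seen in 5 passengers) = 1 - (5/6)^5 = 0.598.
By linearity of expectation, E[distinct seen] = 6·(1 - (5/6)^5) = 3.589.

3.59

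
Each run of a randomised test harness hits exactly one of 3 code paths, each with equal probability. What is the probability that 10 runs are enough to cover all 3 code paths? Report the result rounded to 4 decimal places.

0.9480

Let A_i be the event that code path i is missing after 10 runs. By inclusion–exclusion on the A_i,
P(all seen) = Σ_{j=0}^{3} (-1)^j C(3,j)((3-j)/3)^10
= 1.00000 - 0.05202 + 0.00005 - 0.00000
= 0.94803.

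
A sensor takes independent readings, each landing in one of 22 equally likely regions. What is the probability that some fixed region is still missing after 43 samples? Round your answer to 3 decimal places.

0.135

Each sample misses the fixed region with probability (22-1)/22 = 21/22, independently.
P(still missing after 43) = (21/22)^43 = 0.1353.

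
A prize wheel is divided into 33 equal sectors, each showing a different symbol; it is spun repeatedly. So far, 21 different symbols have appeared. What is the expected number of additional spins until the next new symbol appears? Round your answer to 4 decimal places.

2.7500

The number of spins until the next new symbol is geometric with success probability 12/33, so its mean is 33/12.
E = 33/12 = 2.75000.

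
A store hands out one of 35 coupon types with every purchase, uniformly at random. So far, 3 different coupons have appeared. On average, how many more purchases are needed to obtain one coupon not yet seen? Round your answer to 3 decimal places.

Each purchase yields a new coupon with probability (35-3)/35 = 32/35, so the wait is geometric with mean 35/32.
E = 35/32 = 1.0938.

1.094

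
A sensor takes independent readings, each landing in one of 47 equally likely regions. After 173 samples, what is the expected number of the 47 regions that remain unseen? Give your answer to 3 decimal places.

1.138

For each region, P(unseen after 173) = (46/47)^173 = 0.0242.
By linearity of expectation, E[unseen] = 47·(46/47)^173 = 1.1383.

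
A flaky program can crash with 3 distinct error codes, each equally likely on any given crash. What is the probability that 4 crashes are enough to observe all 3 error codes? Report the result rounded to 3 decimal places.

0.444

By inclusion–exclusion over which error codes are missing,
P(all seen) = Σ_{j=0}^{3} (-1)^j C(3,j)((3-j)/3)^4
= 1.0000 - 0.5926 + 0.0370 - 0.0000
= 0.4444.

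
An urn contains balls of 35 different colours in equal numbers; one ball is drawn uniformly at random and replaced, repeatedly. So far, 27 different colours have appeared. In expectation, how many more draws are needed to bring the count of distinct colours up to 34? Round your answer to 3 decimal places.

60.125

With k distinct colours already seen, the next new one takes an expected 35/(35-k) draws.
Sum over k = 27,...,33: E = 35/8 + 35/7 + 35/6 + ... + 35/3 + 35/2 = 60.1250.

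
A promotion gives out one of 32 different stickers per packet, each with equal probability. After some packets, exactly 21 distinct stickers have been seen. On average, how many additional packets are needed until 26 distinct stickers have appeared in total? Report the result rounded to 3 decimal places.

18.236

With k distinct stickers already seen, the next new one takes an expected 32/(32-k) packets.
Sum over k = 21,...,25: E = 32/11 + 32/10 + 32/9 + 32/8 + 32/7 = 18.2361.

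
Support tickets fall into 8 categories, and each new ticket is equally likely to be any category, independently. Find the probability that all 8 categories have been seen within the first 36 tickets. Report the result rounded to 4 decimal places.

By inclusion–exclusion over which categories are missing,
P(all seen) = Σ_{j=0}^{8} (-1)^j C(8,j)((8-j)/8)^36
= 1.00000 - 0.06537 + 0.00089 - 0.00000 + 0.00000 - 0.00000 + 0.00000 - 0.00000 + 0.00000
= 0.93552.

0.9355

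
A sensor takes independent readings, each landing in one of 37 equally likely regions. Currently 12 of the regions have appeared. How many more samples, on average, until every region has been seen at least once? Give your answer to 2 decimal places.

141.19

With k distinct regions already seen, the next new one takes an expected 37/(37-k) samples.
Sum over k = 12,...,36: E = 37/25 + 37/24 + 37/23 + ... + 37/2 + 37/1 = 141.190.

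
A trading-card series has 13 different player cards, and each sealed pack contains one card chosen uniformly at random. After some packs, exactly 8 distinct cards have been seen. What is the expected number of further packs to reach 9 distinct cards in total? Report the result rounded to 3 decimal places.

From k distinct to k+1 distinct takes on average 13/(13-k) packs.
Only the k = 8 term is needed: E = 13/5 = 2.6000.

2.600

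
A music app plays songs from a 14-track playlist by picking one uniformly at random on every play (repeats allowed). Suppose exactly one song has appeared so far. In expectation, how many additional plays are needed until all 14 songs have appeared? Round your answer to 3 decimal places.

With k distinct songs already seen, the next new one takes an expected 14/(14-k) plays.
Sum over k = 1,...,13: E = 14/13 + 14/12 + 14/11 + ... + 14/2 + 14/1 = 44.5219.

44.522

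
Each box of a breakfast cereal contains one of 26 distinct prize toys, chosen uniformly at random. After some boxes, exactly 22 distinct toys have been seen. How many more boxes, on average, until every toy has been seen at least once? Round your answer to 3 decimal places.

54.167

With k distinct toys already seen, the next new one takes an expected 26/(26-k) boxes.
Sum over k = 22,...,25: E = 26/4 + 26/3 + 26/2 + 26/1 = 54.1667.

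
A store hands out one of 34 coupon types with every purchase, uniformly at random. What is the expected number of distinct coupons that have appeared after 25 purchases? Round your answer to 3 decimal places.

For each coupon, P(seen in 25 purchases) = 1 - (33/34)^25 = 0.5259.
By linearity of expectation, E[distinct seen] = 34·(1 - (33/34)^25) = 17.8804.

17.880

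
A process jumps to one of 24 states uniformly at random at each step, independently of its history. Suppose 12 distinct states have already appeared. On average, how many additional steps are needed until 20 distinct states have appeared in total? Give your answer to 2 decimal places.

With k distinct states already seen, the next new one takes an expected 24/(24-k) steps.
Sum over k = 12,...,19: E = 24/12 + 24/11 + 24/10 + ... + 24/6 + 24/5 = 24.477.

24.48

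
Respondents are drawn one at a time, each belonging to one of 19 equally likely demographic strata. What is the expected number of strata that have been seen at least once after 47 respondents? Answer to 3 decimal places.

17.503

For each stratum, P(seen in 47 respondents) = 1 - (18/19)^47 = 0.9212.
By linearity of expectation, E[distinct seen] = 19·(1 - (18/19)^47) = 17.5033.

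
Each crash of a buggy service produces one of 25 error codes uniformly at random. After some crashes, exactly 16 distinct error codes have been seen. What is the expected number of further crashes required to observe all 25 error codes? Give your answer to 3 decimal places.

With k distinct error codes already seen, the next new one takes an expected 25/(25-k) crashes.
Sum over k = 16,...,24: E = 25/9 + 25/8 + 25/7 + ... + 25/2 + 25/1 = 70.7242.

70.724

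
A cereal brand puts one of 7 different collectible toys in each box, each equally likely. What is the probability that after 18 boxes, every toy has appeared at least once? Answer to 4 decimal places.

By inclusion–exclusion over which toys are missing,
P(all seen) = Σ_{j=0}^{7} (-1)^j C(7,j)((7-j)/7)^18
= 1.00000 - 0.43657 + 0.04919 - 0.00148 + 0.00001 - 0.00000 + 0.00000 - 0.00000
= 0.61115.

0.6112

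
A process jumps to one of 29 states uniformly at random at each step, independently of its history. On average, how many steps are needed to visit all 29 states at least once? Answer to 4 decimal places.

After k distinct states have appeared, the next step gives a new one with probability (29-k)/29, so the expected wait for the (k+1)-th is 29/(29-k).
E[T] = 29/29 + 29/28 + 29/27 + ... + 29/2 + 29/1 = 29·H_{29}.
H_{29} = 3.96165, so E[T] = 114.88796.

114.8880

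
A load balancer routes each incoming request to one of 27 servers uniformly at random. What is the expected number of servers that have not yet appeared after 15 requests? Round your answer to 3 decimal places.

15.329

For each server, P(unseen after 15) = (26/27)^15 = 0.5677.
By linearity of expectation, E[unseen] = 27·(26/27)^15 = 15.3288.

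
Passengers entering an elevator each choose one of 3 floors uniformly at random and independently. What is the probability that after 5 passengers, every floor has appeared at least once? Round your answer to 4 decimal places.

Let A_i be the event that floor i is missing after 5 passengers. By inclusion–exclusion on the A_i,
P(all seen) = Σ_{j=0}^{3} (-1)^j C(3,j)((3-j)/3)^5
= 1.00000 - 0.39506 + 0.01235 - 0.00000
= 0.61728.

0.6173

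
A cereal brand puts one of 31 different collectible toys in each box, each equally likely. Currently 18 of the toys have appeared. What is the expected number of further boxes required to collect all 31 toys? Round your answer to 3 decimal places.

98.584

The wait to go from k to k+1 distinct toys is geometric with mean 31/(31-k).
Sum over k = 18,...,30: E = 31/13 + 31/12 + 31/11 + ... + 31/2 + 31/1 = 98.5841.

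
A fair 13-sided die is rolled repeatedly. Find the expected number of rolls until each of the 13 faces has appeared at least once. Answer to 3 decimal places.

41.342

The wait to go from k to k+1 distinct faces is geometric with mean 13/(13-k).
E[T] = 13/13 + 13/12 + 13/11 + ... + 13/2 + 13/1 = 13·H_{13}.
H_{13} = 3.1801, so E[T] = 41.3417.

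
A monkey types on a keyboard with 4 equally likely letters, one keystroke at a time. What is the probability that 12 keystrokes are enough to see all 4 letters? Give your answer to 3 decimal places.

By inclusion–exclusion over which letters are missing,
P(all seen) = Σ_{j=0}^{4} (-1)^j C(4,j)((4-j)/4)^12
= 1.0000 - 0.1267 + 0.0015 - 0.0000 + 0.0000
= 0.8748.

0.875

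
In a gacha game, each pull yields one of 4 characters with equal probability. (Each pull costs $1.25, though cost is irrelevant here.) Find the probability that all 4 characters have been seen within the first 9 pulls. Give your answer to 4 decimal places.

0.7114

By inclusion–exclusion over which characters are missing,
P(all seen) = Σ_{j=0}^{4} (-1)^j C(4,j)((4-j)/4)^9
= 1.00000 - 0.30034 + 0.01172 - 0.00002 + 0.00000
= 0.71136.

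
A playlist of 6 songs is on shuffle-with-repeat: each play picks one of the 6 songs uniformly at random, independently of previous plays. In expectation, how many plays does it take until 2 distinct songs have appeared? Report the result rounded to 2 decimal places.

Going from k to k+1 distinct takes a geometric number of plays with mean 6/(6-k).
Sum over k = 0,...,1: E = 6/6 + 6/5 = 2.200.

2.20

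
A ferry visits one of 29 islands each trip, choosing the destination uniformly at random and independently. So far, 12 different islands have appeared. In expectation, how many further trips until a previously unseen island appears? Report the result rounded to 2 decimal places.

Each trip yields a new island with probability (29-12)/29 = 17/29, so the wait is geometric with mean 29/17.
E = 29/17 = 1.706.

1.71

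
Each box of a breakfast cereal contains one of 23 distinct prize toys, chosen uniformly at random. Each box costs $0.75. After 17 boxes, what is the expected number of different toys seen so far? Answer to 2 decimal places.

For each toy, P(seen in 17 boxes) = 1 - (22/23)^17 = 0.530.
By linearity of expectation, E[distinct seen] = 23·(1 - (22/23)^17) = 12.197.

12.20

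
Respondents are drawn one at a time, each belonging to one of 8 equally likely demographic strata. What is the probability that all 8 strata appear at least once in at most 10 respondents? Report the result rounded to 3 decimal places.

By inclusion–exclusion over which strata are missing,
P(all seen) = Σ_{j=0}^{8} (-1)^j C(8,j)((8-j)/8)^10
= 1.0000 - 2.1046 + 1.5768 - 0.5093 + 0.0684 - 0.0031 + 0.0000 - 0.0000 + 0.0000
= 0.0282.

0.028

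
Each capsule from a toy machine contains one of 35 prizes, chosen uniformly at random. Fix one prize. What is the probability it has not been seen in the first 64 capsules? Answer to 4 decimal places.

On each capsule the fixed prize fails to appear with probability 34/35.
P(still missing after 64) = (34/35)^64 = 0.15642.

0.1564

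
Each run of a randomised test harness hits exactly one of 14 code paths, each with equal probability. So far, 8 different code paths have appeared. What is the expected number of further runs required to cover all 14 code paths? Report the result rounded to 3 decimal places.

34.300

The wait to go from k to k+1 distinct code paths is geometric with mean 14/(14-k).
Sum over k = 8,...,13: E = 14/6 + 14/5 + 14/4 + 14/3 + 14/2 + 14/1 = 34.3000.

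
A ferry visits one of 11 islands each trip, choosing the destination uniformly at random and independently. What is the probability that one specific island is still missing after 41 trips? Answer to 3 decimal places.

Each trip misses the fixed island with probability (11-1)/11 = 10/11, independently.
P(still missing after 41) = (10/11)^41 = 0.0201.

0.020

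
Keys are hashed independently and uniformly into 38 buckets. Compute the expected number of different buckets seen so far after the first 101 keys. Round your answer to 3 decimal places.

For each bucket, P(seen in 101 keys) = 1 - (37/38)^101 = 0.9324.
By linearity of expectation, E[distinct seen] = 38·(1 - (37/38)^101) = 35.4295.

35.430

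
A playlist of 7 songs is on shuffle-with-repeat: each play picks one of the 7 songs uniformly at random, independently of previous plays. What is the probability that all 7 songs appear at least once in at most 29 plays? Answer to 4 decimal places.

0.9211

Let A_i be the event that song i is missing after 29 plays. By inclusion–exclusion on the A_i,
P(all seen) = Σ_{j=0}^{7} (-1)^j C(7,j)((7-j)/7)^29
= 1.00000 - 0.08010 + 0.00121 - 0.00000 + 0.00000 - 0.00000 + 0.00000 - 0.00000
= 0.92111.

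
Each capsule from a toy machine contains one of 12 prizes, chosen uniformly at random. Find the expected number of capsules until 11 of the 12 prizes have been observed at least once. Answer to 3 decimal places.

25.239

With k distinct prizes already seen, the next new one arrives after an expected 12/(12-k) capsules.
Sum over k = 0,...,10: E = 12/12 + 12/11 + 12/10 + ... + 12/3 + 12/2 = 25.2385.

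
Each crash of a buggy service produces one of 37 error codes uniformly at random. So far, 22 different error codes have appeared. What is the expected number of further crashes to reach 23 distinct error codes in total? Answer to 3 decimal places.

2.467

With k distinct error codes already seen, the next new one takes an expected 37/(37-k) crashes.
Only the k = 22 term is needed: E = 37/15 = 2.4667.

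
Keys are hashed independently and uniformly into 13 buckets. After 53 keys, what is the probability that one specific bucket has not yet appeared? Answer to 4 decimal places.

On each key the fixed bucket fails to appear with probability 12/13.
P(still missing after 53) = (12/13)^53 = 0.01438.

0.0144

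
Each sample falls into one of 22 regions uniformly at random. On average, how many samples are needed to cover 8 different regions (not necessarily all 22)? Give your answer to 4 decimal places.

9.6635

With k distinct regions already seen, the next new one arrives after an expected 22/(22-k) samples.
Sum over k = 0,...,7: E = 22/22 + 22/21 + 22/20 + ... + 22/16 + 22/15 = 9.66352.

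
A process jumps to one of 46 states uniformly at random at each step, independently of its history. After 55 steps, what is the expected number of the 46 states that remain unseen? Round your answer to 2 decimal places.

13.73

For each state, P(unseen after 55) = (45/46)^55 = 0.299.
By linearity of expectation, E[unseen] = 46·(45/46)^55 = 13.733.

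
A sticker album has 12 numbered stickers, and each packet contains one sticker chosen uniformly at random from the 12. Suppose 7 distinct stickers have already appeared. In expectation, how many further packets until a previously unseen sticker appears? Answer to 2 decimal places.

2.40

Each packet yields a new sticker with probability (12-7)/12 = 5/12, so the wait is geometric with mean 12/5.
E = 12/5 = 2.400.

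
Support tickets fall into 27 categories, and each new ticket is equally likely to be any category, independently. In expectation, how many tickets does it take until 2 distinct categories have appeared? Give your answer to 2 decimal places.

With k distinct categories already seen, the next new one arrives after an expected 27/(27-k) tickets.
Sum over k = 0,...,1: E = 27/27 + 27/26 = 2.038.

2.04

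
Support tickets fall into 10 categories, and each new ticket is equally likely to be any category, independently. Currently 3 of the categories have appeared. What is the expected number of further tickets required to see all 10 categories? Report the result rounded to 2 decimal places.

From k distinct to k+1 distinct takes on average 10/(10-k) tickets.
Sum over k = 3,...,9: E = 10/7 + 10/6 + 10/5 + ... + 10/2 + 10/1 = 25.929.

25.93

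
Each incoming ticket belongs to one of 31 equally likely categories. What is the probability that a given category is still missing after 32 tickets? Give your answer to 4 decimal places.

0.3502

On each ticket the fixed category fails to appear with probability 30/31.
P(still missing after 32) = (30/31)^32 = 0.35019.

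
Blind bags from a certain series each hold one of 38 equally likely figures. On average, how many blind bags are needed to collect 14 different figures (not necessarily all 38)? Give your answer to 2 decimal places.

Going from k to k+1 distinct takes a geometric number of blind bags with mean 38/(38-k).
Sum over k = 0,...,13: E = 38/38 + 38/37 + 38/36 + ... + 38/26 + 38/25 = 17.174.

17.17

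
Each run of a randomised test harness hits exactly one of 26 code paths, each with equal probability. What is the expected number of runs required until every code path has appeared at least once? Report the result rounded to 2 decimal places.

After k distinct code paths have appeared, the next run gives a new one with probability (26-k)/26, so the expected wait for the (k+1)-th is 26/(26-k).
E[T] = 26/26 + 26/25 + 26/24 + ... + 26/2 + 26/1 = 26·H_{26}.
H_{26} = 3.854, so E[T] = 100.215.

100.21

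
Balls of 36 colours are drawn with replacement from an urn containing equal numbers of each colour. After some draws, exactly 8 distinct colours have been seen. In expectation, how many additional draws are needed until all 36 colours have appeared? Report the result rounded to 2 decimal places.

141.38

From k distinct to k+1 distinct takes on average 36/(36-k) draws.
Sum over k = 8,...,35: E = 36/28 + 36/27 + 36/26 + ... + 36/2 + 36/1 = 141.378.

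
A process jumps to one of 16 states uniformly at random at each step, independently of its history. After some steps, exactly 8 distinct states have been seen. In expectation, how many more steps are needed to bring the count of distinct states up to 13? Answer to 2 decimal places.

14.15

With k distinct states already seen, the next new one takes an expected 16/(16-k) steps.
Sum over k = 8,...,12: E = 16/8 + 16/7 + 16/6 + 16/5 + 16/4 = 14.152.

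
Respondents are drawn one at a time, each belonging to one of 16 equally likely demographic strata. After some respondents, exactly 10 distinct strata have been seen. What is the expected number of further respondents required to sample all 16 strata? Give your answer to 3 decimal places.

39.200

The wait to go from k to k+1 distinct strata is geometric with mean 16/(16-k).
Sum over k = 10,...,15: E = 16/6 + 16/5 + 16/4 + 16/3 + 16/2 + 16/1 = 39.2000.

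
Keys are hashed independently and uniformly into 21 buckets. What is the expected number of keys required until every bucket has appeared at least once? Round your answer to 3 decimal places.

The wait to go from k to k+1 distinct buckets is geometric with mean 21/(21-k).
E[T] = 21/21 + 21/20 + 21/19 + ... + 21/2 + 21/1 = 21·H_{21}.
H_{21} = 3.6454, so E[T] = 76.5525.

76.553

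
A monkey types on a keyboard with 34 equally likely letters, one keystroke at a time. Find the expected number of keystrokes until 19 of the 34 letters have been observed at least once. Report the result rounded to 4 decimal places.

27.1994

Going from k to k+1 distinct takes a geometric number of keystrokes with mean 34/(34-k).
Sum over k = 0,...,18: E = 34/34 + 34/33 + 34/32 + ... + 34/17 + 34/16 = 27.19935.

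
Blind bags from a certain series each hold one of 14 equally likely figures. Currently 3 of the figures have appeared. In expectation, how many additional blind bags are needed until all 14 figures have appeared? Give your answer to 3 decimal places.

From k distinct to k+1 distinct takes on average 14/(14-k) blind bags.
Sum over k = 3,...,13: E = 14/11 + 14/10 + 14/9 + ... + 14/2 + 14/1 = 42.2783.

42.278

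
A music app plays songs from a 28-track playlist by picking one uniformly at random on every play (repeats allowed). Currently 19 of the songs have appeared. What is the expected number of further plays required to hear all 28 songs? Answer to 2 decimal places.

The wait to go from k to k+1 distinct songs is geometric with mean 28/(28-k).
Sum over k = 19,...,27: E = 28/9 + 28/8 + 28/7 + ... + 28/2 + 28/1 = 79.211.

79.21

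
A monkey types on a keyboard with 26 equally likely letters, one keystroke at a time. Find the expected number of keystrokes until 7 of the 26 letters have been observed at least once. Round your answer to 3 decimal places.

With k distinct letters already seen, the next new one arrives after an expected 26/(26-k) keystrokes.
Sum over k = 0,...,6: E = 26/26 + 26/25 + 26/24 + ... + 26/21 + 26/20 = 7.9737.

7.974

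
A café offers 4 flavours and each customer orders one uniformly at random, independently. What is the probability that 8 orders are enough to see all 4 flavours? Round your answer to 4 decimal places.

Let A_i be the event that flavour i is missing after 8 orders. By inclusion–exclusion on the A_i,
P(all seen) = Σ_{j=0}^{4} (-1)^j C(4,j)((4-j)/4)^8
= 1.00000 - 0.40045 + 0.02344 - 0.00006 + 0.00000
= 0.62292.

0.6229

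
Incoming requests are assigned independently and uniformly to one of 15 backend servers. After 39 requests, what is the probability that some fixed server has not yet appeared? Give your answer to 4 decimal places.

Each request misses the fixed server with probability (15-1)/15 = 14/15, independently.
P(still missing after 39) = (14/15)^39 = 0.06783.

0.0678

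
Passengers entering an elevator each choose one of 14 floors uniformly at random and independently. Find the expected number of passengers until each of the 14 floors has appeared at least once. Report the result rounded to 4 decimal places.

45.5219

Split into phases: going from k distinct to k+1 distinct takes on average 14/(14-k) passengers.
E[T] = 14/14 + 14/13 + 14/12 + ... + 14/2 + 14/1 = 14·H_{14}.
H_{14} = 3.25156, so E[T] = 45.52187.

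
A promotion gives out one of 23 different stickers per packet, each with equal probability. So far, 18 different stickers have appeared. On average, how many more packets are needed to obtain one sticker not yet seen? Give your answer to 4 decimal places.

The number of packets until the next new sticker is geometric with success probability 5/23, so its mean is 23/5.
E = 23/5 = 4.60000.

4.6000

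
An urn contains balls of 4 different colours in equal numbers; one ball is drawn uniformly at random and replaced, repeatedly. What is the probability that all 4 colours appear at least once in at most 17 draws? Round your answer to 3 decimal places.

0.970

Let A_i be the event that colour i is missing after 17 draws. By inclusion–exclusion on the A_i,
P(all seen) = Σ_{j=0}^{4} (-1)^j C(4,j)((4-j)/4)^17
= 1.0000 - 0.0301 + 0.0000 - 0.0000 + 0.0000
= 0.9700.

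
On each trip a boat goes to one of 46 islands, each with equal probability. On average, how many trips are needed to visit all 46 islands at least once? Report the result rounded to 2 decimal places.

203.17

Split into phases: going from k distinct to k+1 distinct takes on average 46/(46-k) trips.
E[T] = 46/46 + 46/45 + 46/44 + ... + 46/2 + 46/1 = 46·H_{46}.
H_{46} = 4.417, so E[T] = 203.168.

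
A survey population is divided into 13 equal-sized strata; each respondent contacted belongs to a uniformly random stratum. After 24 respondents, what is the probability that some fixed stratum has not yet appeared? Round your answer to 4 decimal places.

Each respondent misses the fixed stratum with probability (13-1)/13 = 12/13, independently.
P(still missing after 24) = (12/13)^24 = 0.14646.

0.1465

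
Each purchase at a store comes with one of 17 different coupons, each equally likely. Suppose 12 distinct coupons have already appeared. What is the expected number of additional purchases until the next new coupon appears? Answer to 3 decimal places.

Each purchase yields a new coupon with probability (17-12)/17 = 5/17, so the wait is geometric with mean 17/5.
E = 17/5 = 3.4000.

3.400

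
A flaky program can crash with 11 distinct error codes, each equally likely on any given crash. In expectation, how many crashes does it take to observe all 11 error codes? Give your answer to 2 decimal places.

33.22

Split into phases: going from k distinct to k+1 distinct takes on average 11/(11-k) crashes.
E[T] = 11/11 + 11/10 + 11/9 + ... + 11/2 + 11/1 = 11·H_{11}.
H_{11} = 3.020, so E[T] = 33.219.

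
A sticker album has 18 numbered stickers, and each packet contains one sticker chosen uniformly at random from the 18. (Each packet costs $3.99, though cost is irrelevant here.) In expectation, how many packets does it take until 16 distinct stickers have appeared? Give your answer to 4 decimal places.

Going from k to k+1 distinct takes a geometric number of packets with mean 18/(18-k).
Sum over k = 0,...,15: E = 18/18 + 18/17 + 18/16 + ... + 18/4 + 18/3 = 35.91195.

35.9119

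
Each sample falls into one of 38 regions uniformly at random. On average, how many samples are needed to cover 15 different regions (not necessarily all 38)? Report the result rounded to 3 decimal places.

18.757

Going from k to k+1 distinct takes a geometric number of samples with mean 38/(38-k).
Sum over k = 0,...,14: E = 38/38 + 38/37 + 38/36 + ... + 38/25 + 38/24 = 18.7572.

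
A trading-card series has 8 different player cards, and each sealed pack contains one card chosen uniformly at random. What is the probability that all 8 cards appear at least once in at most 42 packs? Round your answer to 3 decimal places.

0.971

By inclusion–exclusion over which cards are missing,
P(all seen) = Σ_{j=0}^{8} (-1)^j C(8,j)((8-j)/8)^42
= 1.0000 - 0.0293 + 0.0002 - 0.0000 + 0.0000 - 0.0000 + 0.0000 - 0.0000 + 0.0000
= 0.9708.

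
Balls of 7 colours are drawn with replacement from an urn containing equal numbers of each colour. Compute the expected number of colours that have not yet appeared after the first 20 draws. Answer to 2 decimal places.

For each colour, P(unseen after 20) = (6/7)^20 = 0.046.
By linearity of expectation, E[unseen] = 7·(6/7)^20 = 0.321.

0.32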